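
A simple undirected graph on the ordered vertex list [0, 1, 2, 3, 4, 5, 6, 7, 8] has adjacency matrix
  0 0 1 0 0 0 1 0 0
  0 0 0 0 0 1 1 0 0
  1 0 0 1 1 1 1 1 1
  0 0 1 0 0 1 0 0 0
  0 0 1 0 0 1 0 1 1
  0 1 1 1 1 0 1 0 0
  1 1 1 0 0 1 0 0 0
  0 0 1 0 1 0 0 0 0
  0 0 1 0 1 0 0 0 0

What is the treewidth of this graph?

A width-2 tree decomposition is:
Bags: B1 = {2, 5, 6}  B2 = {1, 5, 6}  B3 = {2, 4, 5}  B4 = {0, 2, 6}  B5 = {2, 4, 7}  B6 = {2, 4, 8}  B7 = {2, 3, 5}
Tree: B1–B2, B1–B3, B1–B4, B3–B5, B3–B6, B1–B7
Every bag has size at most 3, so the width is 3 − 1 = 2 and tw(G) ≤ 2. Conversely, {1, 5, 6} is a clique of size 3, and the vertices of any clique must share a bag in every tree decomposition; so some bag has ≥ 3 vertices and tw(G) ≥ 2. The upper and lower bounds meet at 2, so that is the treewidth.

2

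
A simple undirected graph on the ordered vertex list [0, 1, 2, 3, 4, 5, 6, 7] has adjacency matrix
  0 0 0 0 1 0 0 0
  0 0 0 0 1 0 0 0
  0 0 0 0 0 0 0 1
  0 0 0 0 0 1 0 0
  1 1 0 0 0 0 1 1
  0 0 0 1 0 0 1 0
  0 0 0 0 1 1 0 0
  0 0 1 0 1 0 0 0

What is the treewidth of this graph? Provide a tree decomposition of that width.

Every bag has size at most 2, so the width is 2 − 1 = 1 and tw(G) ≤ 1. Any graph with an edge has treewidth ≥ 1, and G has the edge 6–5. Combining the bounds, tw(G) = 1.

Treewidth 1.
One optimal decomposition is:
Bags: B1 = {5, 6}  B2 = {4, 6}  B3 = {4, 7}  B4 = {0, 4}  B5 = {2, 7}  B6 = {3, 5}  B7 = {1, 4}
Tree: B1–B2, B2–B3, B2–B4, B3–B5, B1–B6, B3–B7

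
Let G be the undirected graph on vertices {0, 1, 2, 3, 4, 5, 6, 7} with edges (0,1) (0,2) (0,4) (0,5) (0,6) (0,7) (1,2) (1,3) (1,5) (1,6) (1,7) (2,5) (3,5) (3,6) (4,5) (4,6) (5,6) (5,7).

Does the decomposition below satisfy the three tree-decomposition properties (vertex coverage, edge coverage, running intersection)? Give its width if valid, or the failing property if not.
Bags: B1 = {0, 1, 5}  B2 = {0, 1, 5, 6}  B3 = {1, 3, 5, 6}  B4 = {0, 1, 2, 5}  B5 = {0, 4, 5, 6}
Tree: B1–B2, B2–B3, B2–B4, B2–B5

A tree decomposition must satisfy three properties: every vertex lies in some bag; for every edge, both endpoints lie together in some bag; and for every vertex, the bags containing it form a connected subtree. Here vertex 7 appears in no bag, so the decomposition is invalid.

No — vertex 7 appears in no bag.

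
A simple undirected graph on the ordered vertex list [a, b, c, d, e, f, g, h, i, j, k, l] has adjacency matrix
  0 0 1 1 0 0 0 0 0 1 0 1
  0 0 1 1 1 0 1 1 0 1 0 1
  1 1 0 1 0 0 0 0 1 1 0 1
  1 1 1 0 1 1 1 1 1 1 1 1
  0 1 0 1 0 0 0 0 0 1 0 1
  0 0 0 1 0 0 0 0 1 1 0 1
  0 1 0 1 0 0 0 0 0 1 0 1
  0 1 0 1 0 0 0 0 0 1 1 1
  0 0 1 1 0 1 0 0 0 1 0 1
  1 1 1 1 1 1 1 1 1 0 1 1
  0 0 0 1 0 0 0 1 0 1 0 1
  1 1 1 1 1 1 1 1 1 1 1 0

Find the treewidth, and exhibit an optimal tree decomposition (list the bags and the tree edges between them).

Treewidth 4.
One such decomposition:
Bags: B1 = {b, c, d, j, l}  B2 = {b, d, g, j, l}  B3 = {b, d, e, j, l}  B4 = {c, d, i, j, l}  B5 = {b, d, h, j, l}  B6 = {d, h, j, k, l}  B7 = {d, f, i, j, l}  B8 = {a, c, d, j, l}
Tree: B1–B2, B1–B3, B1–B4, B3–B5, B5–B6, B4–B7, B4–B8

The largest bag has 5 vertices, giving width 4; this decomposition certifies tw(G) ≤ 4. For the lower bound, the 5 vertices {d, f, i, j, l} are pairwise adjacent, and any tree decomposition puts a clique entirely inside one bag — forcing width ≥ 4. Combining the bounds, tw(G) = 4.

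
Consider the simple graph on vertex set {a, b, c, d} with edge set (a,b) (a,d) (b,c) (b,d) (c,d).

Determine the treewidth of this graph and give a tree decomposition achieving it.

Each bag holds 3 vertices, so the decomposition has width 2, which upper-bounds the treewidth. Conversely, {b, c, d} is a clique of size 3, and the vertices of any clique must share a bag in every tree decomposition; so some bag has ≥ 3 vertices and tw(G) ≥ 2. Hence tw(G) = 2 exactly.

Treewidth 2.
One optimal decomposition is:
Bags: B1 = {b, c, d}  B2 = {a, b, d}
Tree: B1–B2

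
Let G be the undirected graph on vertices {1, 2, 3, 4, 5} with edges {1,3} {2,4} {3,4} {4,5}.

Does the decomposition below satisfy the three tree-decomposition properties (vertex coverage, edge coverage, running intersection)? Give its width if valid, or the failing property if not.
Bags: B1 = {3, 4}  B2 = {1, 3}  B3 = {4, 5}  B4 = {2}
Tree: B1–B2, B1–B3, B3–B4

No — edge (4,2) lies in no bag.

A tree decomposition must satisfy three properties: every vertex lies in some bag; for every edge, both endpoints lie together in some bag; and for every vertex, the bags containing it form a connected subtree. Here edge (4,2) lies in no bag, so the decomposition is invalid.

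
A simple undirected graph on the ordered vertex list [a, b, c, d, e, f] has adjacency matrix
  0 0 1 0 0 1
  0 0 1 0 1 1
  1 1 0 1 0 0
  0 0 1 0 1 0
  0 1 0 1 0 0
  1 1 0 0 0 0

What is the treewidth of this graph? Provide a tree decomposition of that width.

Treewidth 2.
One optimal decomposition is:
Bags: B1 = {c, d, e}  B2 = {b, c, e}  B3 = {a, b, c}  B4 = {a, b, f}
Tree: B1–B2, B2–B3, B3–B4

The largest bag has 3 vertices, giving width 2; this decomposition certifies tw(G) ≤ 2. For the lower bound, G contains the cycle d–e–b–c–d, so G is not a forest; only forests have treewidth ≤ 1, hence tw(G) ≥ 2. Hence tw(G) = 2 exactly.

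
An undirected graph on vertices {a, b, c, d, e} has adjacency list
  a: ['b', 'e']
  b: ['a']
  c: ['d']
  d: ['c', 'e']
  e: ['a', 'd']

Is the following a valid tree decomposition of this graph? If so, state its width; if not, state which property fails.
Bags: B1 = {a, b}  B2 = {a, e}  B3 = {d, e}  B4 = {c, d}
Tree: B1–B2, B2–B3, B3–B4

Yes; width 1.

Vertex coverage: the bags together contain {a, b, c, d, e}, the full vertex set. Edge coverage: each edge of G has both endpoints in at least one bag. Running intersection: for every vertex, the bags containing it form a connected subtree. All three properties hold, so this is a valid tree decomposition of width max|bag| − 1 = 1, and hence tw(G) ≤ 1.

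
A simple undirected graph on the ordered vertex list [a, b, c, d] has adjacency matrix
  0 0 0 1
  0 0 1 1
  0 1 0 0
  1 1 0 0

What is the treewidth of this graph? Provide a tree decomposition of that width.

Treewidth 1.
One optimal decomposition is:
Bags: B1 = {a, d}  B2 = {b, d}  B3 = {b, c}
Tree: B1–B2, B2–B3

Each bag holds 2 vertices, so the decomposition has width 1, which upper-bounds the treewidth. G has an edge, so its treewidth is at least 1. Hence tw(G) = 1 exactly.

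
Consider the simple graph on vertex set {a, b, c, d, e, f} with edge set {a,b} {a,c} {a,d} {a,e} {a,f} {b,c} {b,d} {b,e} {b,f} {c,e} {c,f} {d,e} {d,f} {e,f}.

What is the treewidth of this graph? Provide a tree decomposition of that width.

Treewidth 4.
One such decomposition:
Bags: B1 = {a, b, c, e, f}  B2 = {a, b, d, e, f}
Tree: B1–B2

Every bag has size at most 5, so the width is 5 − 1 = 4 and tw(G) ≤ 4. Conversely, {a, b, d, e, f} is a clique of size 5, and the vertices of any clique must share a bag in every tree decomposition; so some bag has ≥ 5 vertices and tw(G) ≥ 4. Combining the bounds, tw(G) = 4.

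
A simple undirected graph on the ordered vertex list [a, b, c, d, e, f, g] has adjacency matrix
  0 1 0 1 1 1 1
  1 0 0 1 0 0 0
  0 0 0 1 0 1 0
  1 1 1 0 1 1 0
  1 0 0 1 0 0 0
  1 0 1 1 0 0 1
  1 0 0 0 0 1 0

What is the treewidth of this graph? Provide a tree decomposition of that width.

Every bag has size at most 3, so the width is 3 − 1 = 2 and tw(G) ≤ 2. For the lower bound, the 3 vertices {c, d, f} are pairwise adjacent, and any tree decomposition puts a clique entirely inside one bag — forcing width ≥ 2. Hence tw(G) = 2 exactly.

Treewidth 2.
One such decomposition:
Bags: B1 = {a, d, f}  B2 = {a, d, e}  B3 = {a, f, g}  B4 = {c, d, f}  B5 = {a, b, d}
Tree: B1–B2, B1–B3, B1–B4, B2–B5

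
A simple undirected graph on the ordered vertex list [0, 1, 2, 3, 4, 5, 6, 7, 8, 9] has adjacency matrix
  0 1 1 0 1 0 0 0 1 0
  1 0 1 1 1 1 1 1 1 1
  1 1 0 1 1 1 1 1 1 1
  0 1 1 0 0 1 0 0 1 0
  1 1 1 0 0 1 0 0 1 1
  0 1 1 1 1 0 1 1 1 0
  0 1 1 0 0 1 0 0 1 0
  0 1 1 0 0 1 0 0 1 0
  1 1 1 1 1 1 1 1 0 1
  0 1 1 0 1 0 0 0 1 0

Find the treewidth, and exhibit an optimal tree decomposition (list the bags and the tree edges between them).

The largest bag has 5 vertices, giving width 4; this decomposition certifies tw(G) ≤ 4. On the other hand G contains the 5-clique {0, 1, 2, 4, 8}. A clique must lie in a single bag of any decomposition, so no decomposition can have width below 4. Therefore the treewidth is 4.

Treewidth 4.
One optimal decomposition is:
Bags: B1 = {1, 2, 4, 5, 8}  B2 = {1, 2, 4, 8, 9}  B3 = {1, 2, 3, 5, 8}  B4 = {1, 2, 5, 6, 8}  B5 = {1, 2, 5, 7, 8}  B6 = {0, 1, 2, 4, 8}
Tree: B1–B2, B1–B3, B1–B4, B4–B5, B1–B6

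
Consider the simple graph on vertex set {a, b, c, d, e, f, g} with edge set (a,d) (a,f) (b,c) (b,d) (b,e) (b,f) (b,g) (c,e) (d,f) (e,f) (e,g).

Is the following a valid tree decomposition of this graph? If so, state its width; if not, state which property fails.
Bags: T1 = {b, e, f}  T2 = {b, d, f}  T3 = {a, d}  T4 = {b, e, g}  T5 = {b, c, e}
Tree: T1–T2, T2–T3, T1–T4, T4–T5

No — edge (f,a) lies in no bag.

A tree decomposition must satisfy three properties: every vertex lies in some bag; for every edge, both endpoints lie together in some bag; and for every vertex, the bags containing it form a connected subtree. Here edge (f,a) lies in no bag, so the decomposition is invalid.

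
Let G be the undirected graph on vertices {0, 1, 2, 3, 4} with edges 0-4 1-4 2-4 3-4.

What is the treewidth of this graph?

1

A width-1 tree decomposition is:
Bags: B1 = {0, 4}  B2 = {3, 4}  B3 = {2, 4}  B4 = {1, 4}
Tree: B1–B2, B2–B3, B2–B4
The largest bag has 2 vertices, giving width 1; this decomposition certifies tw(G) ≤ 1. Since G has at least one edge (e.g. 0–4), it is not an edgeless graph, so tw(G) ≥ 1. Combining the bounds, tw(G) = 1.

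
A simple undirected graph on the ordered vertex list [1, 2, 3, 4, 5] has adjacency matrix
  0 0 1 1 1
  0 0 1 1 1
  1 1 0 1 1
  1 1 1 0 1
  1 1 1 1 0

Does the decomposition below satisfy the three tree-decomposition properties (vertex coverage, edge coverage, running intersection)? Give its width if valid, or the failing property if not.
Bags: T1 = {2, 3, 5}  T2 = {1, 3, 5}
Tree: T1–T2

No — vertex 4 appears in no bag.

A tree decomposition must satisfy three properties: every vertex lies in some bag; for every edge, both endpoints lie together in some bag; and for every vertex, the bags containing it form a connected subtree. Here vertex 4 appears in no bag, so the decomposition is invalid.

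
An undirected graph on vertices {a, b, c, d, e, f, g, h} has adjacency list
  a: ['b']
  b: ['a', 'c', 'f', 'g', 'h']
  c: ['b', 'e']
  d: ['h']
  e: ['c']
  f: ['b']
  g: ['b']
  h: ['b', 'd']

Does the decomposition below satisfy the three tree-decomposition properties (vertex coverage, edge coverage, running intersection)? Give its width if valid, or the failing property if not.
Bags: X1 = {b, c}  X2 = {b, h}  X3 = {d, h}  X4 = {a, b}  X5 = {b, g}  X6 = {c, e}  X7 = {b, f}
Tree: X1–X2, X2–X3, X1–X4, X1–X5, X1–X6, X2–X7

Vertex coverage: the bags together contain {a, b, c, d, e, f, g, h}, the full vertex set. Edge coverage: each edge of G has both endpoints in at least one bag. Running intersection: for every vertex, the bags containing it form a connected subtree. All three properties hold, so this is a valid tree decomposition of width max|bag| − 1 = 1, and hence tw(G) ≤ 1.

Yes; width 1.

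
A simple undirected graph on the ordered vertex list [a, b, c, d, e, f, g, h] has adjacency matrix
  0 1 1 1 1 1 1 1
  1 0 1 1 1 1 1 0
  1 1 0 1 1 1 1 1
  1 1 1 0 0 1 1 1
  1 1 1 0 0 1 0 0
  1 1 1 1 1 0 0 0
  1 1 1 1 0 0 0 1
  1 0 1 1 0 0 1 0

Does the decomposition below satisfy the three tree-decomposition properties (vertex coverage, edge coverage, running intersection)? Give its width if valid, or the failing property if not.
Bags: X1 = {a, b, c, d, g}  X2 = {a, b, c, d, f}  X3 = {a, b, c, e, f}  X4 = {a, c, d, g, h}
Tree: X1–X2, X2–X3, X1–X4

Checking the three conditions: (i) the bags cover all of {a, b, c, d, e, f, g, h}; (ii) for each edge, some bag contains both endpoints; (iii) the bags containing any fixed vertex form a subtree. All hold, so the decomposition is valid with width 5 − 1 = 4.

Yes; width 4.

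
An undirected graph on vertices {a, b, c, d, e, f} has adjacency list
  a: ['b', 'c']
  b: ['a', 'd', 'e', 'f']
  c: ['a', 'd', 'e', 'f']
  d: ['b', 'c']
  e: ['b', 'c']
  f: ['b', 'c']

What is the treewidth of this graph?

2

A width-2 tree decomposition is:
Bags: B1 = {a, b, c}  B2 = {b, c, f}  B3 = {b, c, e}  B4 = {b, c, d}
Tree: B1–B2, B2–B3, B3–B4
Every bag has size at most 3, so the width is 3 − 1 = 2 and tw(G) ≤ 2. The edges c–a–b–f–c form a cycle, so G is not a tree and its treewidth is at least 2. Combining the bounds, tw(G) = 2.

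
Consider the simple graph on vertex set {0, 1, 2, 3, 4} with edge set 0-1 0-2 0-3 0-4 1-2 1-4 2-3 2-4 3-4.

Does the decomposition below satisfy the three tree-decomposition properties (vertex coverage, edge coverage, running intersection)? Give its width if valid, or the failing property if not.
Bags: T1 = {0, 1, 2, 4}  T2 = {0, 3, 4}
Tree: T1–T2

A tree decomposition must satisfy three properties: every vertex lies in some bag; for every edge, both endpoints lie together in some bag; and for every vertex, the bags containing it form a connected subtree. Here edge (2,3) lies in no bag, so the decomposition is invalid.

No — edge (2,3) lies in no bag.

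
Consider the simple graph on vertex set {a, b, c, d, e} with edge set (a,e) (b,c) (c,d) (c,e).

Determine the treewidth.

A width-1 tree decomposition is:
Bags: B1 = {c, d}  B2 = {c, e}  B3 = {b, c}  B4 = {a, e}
Tree: B1–B2, B2–B3, B2–B4
Every bag has size at most 2, so the width is 2 − 1 = 1 and tw(G) ≤ 1. Any graph with an edge has treewidth ≥ 1, and G has the edge c–d. Hence tw(G) = 1 exactly.

1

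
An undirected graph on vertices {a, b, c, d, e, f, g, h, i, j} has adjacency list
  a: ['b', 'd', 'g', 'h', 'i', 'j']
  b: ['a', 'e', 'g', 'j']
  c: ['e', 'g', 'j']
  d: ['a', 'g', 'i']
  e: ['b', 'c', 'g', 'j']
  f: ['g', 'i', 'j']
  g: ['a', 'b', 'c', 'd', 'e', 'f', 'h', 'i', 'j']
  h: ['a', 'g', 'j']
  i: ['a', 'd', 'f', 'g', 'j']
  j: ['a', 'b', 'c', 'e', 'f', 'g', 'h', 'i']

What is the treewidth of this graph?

A width-3 tree decomposition is:
Bags: B1 = {a, b, g, j}  B2 = {a, g, i, j}  B3 = {b, e, g, j}  B4 = {a, g, h, j}  B5 = {f, g, i, j}  B6 = {a, d, g, i}  B7 = {c, e, g, j}
Tree: B1–B2, B1–B3, B2–B4, B2–B5, B2–B6, B3–B7
The largest bag has 4 vertices, giving width 3; this decomposition certifies tw(G) ≤ 3. For the lower bound, the 4 vertices {a, d, g, i} are pairwise adjacent, and any tree decomposition puts a clique entirely inside one bag — forcing width ≥ 3. The upper and lower bounds meet at 3, so that is the treewidth.

3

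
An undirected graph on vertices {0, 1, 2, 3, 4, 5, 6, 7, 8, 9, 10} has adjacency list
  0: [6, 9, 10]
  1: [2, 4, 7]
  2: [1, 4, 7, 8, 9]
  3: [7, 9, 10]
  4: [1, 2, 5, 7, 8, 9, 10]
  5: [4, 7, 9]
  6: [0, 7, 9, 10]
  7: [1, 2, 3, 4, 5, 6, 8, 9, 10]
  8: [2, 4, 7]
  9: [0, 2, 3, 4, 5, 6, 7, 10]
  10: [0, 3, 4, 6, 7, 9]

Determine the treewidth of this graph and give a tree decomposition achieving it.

Every bag has size at most 4, so the width is 4 − 1 = 3 and tw(G) ≤ 3. For the lower bound, the 4 vertices {0, 6, 9, 10} are pairwise adjacent, and any tree decomposition puts a clique entirely inside one bag — forcing width ≥ 3. Combining the bounds, tw(G) = 3.

Treewidth 3.
One such decomposition:
Bags: B1 = {2, 4, 7, 9}  B2 = {4, 5, 7, 9}  B3 = {4, 7, 9, 10}  B4 = {3, 7, 9, 10}  B5 = {2, 4, 7, 8}  B6 = {6, 7, 9, 10}  B7 = {0, 6, 9, 10}  B8 = {1, 2, 4, 7}
Tree: B1–B2, B1–B3, B3–B4, B1–B5, B3–B6, B6–B7, B1–B8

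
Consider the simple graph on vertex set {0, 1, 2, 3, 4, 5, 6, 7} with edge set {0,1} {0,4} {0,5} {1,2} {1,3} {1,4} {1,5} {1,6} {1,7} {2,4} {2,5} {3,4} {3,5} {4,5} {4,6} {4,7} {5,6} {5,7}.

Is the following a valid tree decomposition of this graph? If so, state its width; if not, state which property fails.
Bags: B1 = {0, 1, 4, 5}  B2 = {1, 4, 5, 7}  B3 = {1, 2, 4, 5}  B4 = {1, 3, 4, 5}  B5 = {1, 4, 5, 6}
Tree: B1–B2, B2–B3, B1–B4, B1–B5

Yes; width 3.

Vertex coverage: the bags together contain {0, 1, 2, 3, 4, 5, 6, 7}, the full vertex set. Edge coverage: each edge of G has both endpoints in at least one bag. Running intersection: for every vertex, the bags containing it form a connected subtree. All three properties hold, so this is a valid tree decomposition of width max|bag| − 1 = 3, and hence tw(G) ≤ 3.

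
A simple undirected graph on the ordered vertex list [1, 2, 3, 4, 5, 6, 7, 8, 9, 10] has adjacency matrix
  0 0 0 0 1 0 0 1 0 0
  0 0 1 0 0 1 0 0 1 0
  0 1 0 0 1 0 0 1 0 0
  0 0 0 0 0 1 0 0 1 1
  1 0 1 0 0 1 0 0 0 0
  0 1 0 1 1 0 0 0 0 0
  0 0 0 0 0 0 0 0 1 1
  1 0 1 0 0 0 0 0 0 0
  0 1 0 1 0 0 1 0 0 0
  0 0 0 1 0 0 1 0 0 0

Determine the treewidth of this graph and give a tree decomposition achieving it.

Each bag holds 3 vertices, so the decomposition has width 2, which upper-bounds the treewidth. For the lower bound, G contains the cycle 7–10–4–9–7, so G is not a forest; only forests have treewidth ≤ 1, hence tw(G) ≥ 2. Therefore the treewidth is 2.

Treewidth 2.
One such decomposition:
Bags: B1 = {7, 9, 10}  B2 = {4, 9, 10}  B3 = {2, 4, 9}  B4 = {2, 4, 6}  B5 = {2, 3, 6}  B6 = {3, 5, 6}  B7 = {3, 5, 8}  B8 = {1, 5, 8}
Tree: B1–B2, B2–B3, B3–B4, B4–B5, B5–B6, B6–B7, B7–B8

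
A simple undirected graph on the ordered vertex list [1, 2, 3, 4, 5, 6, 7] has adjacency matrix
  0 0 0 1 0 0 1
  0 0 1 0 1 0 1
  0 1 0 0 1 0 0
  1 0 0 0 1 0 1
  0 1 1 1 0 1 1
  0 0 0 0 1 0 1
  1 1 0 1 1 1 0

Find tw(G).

A width-2 tree decomposition is:
Bags: B1 = {4, 5, 7}  B2 = {5, 6, 7}  B3 = {1, 4, 7}  B4 = {2, 5, 7}  B5 = {2, 3, 5}
Tree: B1–B2, B1–B3, B1–B4, B4–B5
Every bag has size at most 3, so the width is 3 − 1 = 2 and tw(G) ≤ 2. Conversely, {1, 4, 7} is a clique of size 3, and the vertices of any clique must share a bag in every tree decomposition; so some bag has ≥ 3 vertices and tw(G) ≥ 2. Hence tw(G) = 2 exactly.

2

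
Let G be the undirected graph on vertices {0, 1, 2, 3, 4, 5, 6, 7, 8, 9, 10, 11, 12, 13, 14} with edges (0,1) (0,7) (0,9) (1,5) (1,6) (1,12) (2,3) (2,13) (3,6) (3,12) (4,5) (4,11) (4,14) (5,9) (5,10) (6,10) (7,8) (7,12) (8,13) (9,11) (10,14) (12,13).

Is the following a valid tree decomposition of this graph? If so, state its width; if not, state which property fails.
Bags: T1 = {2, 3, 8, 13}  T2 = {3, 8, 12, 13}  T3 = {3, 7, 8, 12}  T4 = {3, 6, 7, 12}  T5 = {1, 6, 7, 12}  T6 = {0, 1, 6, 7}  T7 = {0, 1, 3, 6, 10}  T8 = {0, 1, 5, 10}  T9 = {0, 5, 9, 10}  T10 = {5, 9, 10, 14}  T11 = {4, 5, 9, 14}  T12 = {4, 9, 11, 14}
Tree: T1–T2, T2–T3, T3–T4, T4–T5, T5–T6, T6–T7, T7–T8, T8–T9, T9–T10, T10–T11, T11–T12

A tree decomposition must satisfy three properties: every vertex lies in some bag; for every edge, both endpoints lie together in some bag; and for every vertex, the bags containing it form a connected subtree. Here bags containing vertex 3 are not connected in the tree, so the decomposition is invalid.

No — bags containing vertex 3 are not connected in the tree.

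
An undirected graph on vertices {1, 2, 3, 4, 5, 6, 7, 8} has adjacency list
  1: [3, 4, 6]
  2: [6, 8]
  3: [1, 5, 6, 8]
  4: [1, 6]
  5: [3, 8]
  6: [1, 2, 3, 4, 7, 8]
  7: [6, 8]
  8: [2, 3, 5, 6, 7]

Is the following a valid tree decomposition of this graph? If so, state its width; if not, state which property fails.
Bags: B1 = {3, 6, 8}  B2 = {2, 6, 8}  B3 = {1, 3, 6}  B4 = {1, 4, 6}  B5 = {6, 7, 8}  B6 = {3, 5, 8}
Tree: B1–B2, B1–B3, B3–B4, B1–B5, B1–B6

Checking the three conditions: (i) the bags cover all of {1, 2, 3, 4, 5, 6, 7, 8}; (ii) for each edge, some bag contains both endpoints; (iii) the bags containing any fixed vertex form a subtree. All hold, so the decomposition is valid with width 3 − 1 = 2.

Yes; width 2.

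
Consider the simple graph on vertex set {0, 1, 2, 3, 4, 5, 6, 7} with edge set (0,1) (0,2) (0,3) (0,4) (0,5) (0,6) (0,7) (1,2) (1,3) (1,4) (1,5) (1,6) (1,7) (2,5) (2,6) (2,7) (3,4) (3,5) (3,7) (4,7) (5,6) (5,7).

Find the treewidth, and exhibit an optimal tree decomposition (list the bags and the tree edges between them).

Every bag has size at most 5, so the width is 5 − 1 = 4 and tw(G) ≤ 4. Conversely, {0, 1, 3, 4, 7} is a clique of size 5, and the vertices of any clique must share a bag in every tree decomposition; so some bag has ≥ 5 vertices and tw(G) ≥ 4. Therefore the treewidth is 4.

Treewidth 4.
One optimal decomposition is:
Bags: B1 = {0, 1, 3, 5, 7}  B2 = {0, 1, 2, 5, 7}  B3 = {0, 1, 3, 4, 7}  B4 = {0, 1, 2, 5, 6}
Tree: B1–B2, B1–B3, B2–B4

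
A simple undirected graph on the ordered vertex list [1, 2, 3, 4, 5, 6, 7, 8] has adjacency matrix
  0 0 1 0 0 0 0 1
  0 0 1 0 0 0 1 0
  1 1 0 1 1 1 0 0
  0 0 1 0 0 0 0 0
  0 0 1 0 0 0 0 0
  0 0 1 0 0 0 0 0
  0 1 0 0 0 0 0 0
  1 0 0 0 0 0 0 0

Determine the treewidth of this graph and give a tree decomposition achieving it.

Each bag holds 2 vertices, so the decomposition has width 1, which upper-bounds the treewidth. Since G has at least one edge (e.g. 1–3), it is not an edgeless graph, so tw(G) ≥ 1. Combining the bounds, tw(G) = 1.

Treewidth 1.
One optimal decomposition is:
Bags: B1 = {1, 3}  B2 = {3, 4}  B3 = {2, 3}  B4 = {3, 6}  B5 = {2, 7}  B6 = {1, 8}  B7 = {3, 5}
Tree: B1–B2, B1–B3, B3–B4, B3–B5, B1–B6, B2–B7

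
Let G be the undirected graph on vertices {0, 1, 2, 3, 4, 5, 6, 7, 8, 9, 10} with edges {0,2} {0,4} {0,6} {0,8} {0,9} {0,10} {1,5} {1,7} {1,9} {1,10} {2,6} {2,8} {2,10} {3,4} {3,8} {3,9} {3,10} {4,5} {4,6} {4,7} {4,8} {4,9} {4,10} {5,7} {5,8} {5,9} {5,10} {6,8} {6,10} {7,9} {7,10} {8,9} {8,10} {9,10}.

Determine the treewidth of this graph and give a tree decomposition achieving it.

Treewidth 4.
One optimal decomposition is:
Bags: B1 = {3, 4, 8, 9, 10}  B2 = {0, 4, 8, 9, 10}  B3 = {4, 5, 8, 9, 10}  B4 = {0, 4, 6, 8, 10}  B5 = {0, 2, 6, 8, 10}  B6 = {4, 5, 7, 9, 10}  B7 = {1, 5, 7, 9, 10}
Tree: B1–B2, B2–B3, B2–B4, B4–B5, B3–B6, B6–B7

Each bag holds 5 vertices, so the decomposition has width 4, which upper-bounds the treewidth. Conversely, {1, 5, 7, 9, 10} is a clique of size 5, and the vertices of any clique must share a bag in every tree decomposition; so some bag has ≥ 5 vertices and tw(G) ≥ 4. The upper and lower bounds meet at 4, so that is the treewidth.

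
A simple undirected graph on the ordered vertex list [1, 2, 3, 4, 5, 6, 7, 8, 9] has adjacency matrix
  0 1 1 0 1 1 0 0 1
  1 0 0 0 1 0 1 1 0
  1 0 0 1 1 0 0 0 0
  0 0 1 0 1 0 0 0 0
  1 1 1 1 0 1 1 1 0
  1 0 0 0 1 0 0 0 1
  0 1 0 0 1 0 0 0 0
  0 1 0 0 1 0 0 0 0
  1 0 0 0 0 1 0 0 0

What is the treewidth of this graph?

2

A width-2 tree decomposition is:
Bags: B1 = {2, 5, 7}  B2 = {1, 2, 5}  B3 = {1, 5, 6}  B4 = {1, 3, 5}  B5 = {1, 6, 9}  B6 = {2, 5, 8}  B7 = {3, 4, 5}
Tree: B1–B2, B2–B3, B2–B4, B3–B5, B1–B6, B4–B7
Every bag has size at most 3, so the width is 3 − 1 = 2 and tw(G) ≤ 2. For the lower bound, the 3 vertices {1, 6, 9} are pairwise adjacent, and any tree decomposition puts a clique entirely inside one bag — forcing width ≥ 2. Combining the bounds, tw(G) = 2.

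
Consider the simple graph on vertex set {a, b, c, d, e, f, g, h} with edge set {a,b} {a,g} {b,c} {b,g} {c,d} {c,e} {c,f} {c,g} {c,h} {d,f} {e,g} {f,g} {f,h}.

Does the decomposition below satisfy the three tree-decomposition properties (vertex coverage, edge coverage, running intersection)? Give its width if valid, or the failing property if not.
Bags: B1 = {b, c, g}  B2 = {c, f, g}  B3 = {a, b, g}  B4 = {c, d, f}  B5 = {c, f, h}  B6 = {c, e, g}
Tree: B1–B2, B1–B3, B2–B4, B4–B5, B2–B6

Yes; width 2.

Checking the three conditions: (i) the bags cover all of {a, b, c, d, e, f, g, h}; (ii) for each edge, some bag contains both endpoints; (iii) the bags containing any fixed vertex form a subtree. All hold, so the decomposition is valid with width 3 − 1 = 2.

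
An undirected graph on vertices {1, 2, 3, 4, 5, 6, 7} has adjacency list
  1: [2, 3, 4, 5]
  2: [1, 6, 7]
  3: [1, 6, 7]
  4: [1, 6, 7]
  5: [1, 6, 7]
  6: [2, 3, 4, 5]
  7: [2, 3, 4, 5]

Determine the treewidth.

3

A width-3 tree decomposition is:
Bags: B1 = {1, 5, 6, 7}  B2 = {1, 3, 6, 7}  B3 = {1, 2, 6, 7}  B4 = {1, 4, 6, 7}
Tree: B1–B2, B2–B3, B3–B4
The largest bag has 4 vertices, giving width 3; this decomposition certifies tw(G) ≤ 3. For the lower bound: the 4 vertex sets {5,7}, {1,3}, {6}, {2} are disjoint, each induces a connected subgraph, and every pair is joined by at least one edge of G. Contracting each set to a single vertex therefore yields K_{4} as a minor, and since treewidth is minor-monotone, tw(G) ≥ tw(K_{4}) = 3. The upper and lower bounds meet at 3, so that is the treewidth.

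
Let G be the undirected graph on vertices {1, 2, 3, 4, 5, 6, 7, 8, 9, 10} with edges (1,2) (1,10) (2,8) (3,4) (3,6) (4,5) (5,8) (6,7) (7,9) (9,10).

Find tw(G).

2

A width-2 tree decomposition is:
Bags: B1 = {7, 9, 10}  B2 = {6, 7, 10}  B3 = {3, 6, 10}  B4 = {3, 4, 10}  B5 = {4, 5, 10}  B6 = {5, 8, 10}  B7 = {2, 8, 10}  B8 = {1, 2, 10}
Tree: B1–B2, B2–B3, B3–B4, B4–B5, B5–B6, B6–B7, B7–B8
Every bag has size at most 3, so the width is 3 − 1 = 2 and tw(G) ≤ 2. The edges 10–9–7–6–3–4–5–8–2–1–10 form a cycle, so G is not a tree and its treewidth is at least 2. Therefore the treewidth is 2.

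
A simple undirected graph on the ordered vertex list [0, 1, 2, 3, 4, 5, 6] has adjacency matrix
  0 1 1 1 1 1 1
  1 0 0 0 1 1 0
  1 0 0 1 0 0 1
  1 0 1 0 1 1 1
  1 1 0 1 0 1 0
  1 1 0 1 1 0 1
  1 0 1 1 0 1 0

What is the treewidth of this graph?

A width-3 tree decomposition is:
Bags: B1 = {0, 3, 5, 6}  B2 = {0, 3, 4, 5}  B3 = {0, 2, 3, 6}  B4 = {0, 1, 4, 5}
Tree: B1–B2, B1–B3, B2–B4
Each bag holds 4 vertices, so the decomposition has width 3, which upper-bounds the treewidth. Conversely, {0, 1, 4, 5} is a clique of size 4, and the vertices of any clique must share a bag in every tree decomposition; so some bag has ≥ 4 vertices and tw(G) ≥ 3. Hence tw(G) = 3 exactly.

3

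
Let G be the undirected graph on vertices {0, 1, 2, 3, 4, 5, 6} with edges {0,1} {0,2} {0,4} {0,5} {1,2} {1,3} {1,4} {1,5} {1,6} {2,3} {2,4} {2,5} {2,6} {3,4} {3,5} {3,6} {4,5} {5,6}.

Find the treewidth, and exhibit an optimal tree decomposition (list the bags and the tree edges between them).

Every bag has size at most 5, so the width is 5 − 1 = 4 and tw(G) ≤ 4. Conversely, {0, 1, 2, 4, 5} is a clique of size 5, and the vertices of any clique must share a bag in every tree decomposition; so some bag has ≥ 5 vertices and tw(G) ≥ 4. Combining the bounds, tw(G) = 4.

Treewidth 4.
Bags: B1 = {1, 2, 3, 4, 5}  B2 = {1, 2, 3, 5, 6}  B3 = {0, 1, 2, 4, 5}
Tree: B1–B2, B1–B3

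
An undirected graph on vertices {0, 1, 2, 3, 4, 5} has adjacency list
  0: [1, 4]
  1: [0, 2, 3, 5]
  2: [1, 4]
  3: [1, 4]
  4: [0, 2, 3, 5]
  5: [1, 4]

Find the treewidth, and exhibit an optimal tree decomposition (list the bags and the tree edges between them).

Each bag holds 3 vertices, so the decomposition has width 2, which upper-bounds the treewidth. For the lower bound, G contains the cycle 3–4–5–1–3, so G is not a forest; only forests have treewidth ≤ 1, hence tw(G) ≥ 2. Combining the bounds, tw(G) = 2.

Treewidth 2.
One such decomposition:
Bags: B1 = {1, 3, 4}  B2 = {1, 4, 5}  B3 = {0, 1, 4}  B4 = {1, 2, 4}
Tree: B1–B2, B2–B3, B3–B4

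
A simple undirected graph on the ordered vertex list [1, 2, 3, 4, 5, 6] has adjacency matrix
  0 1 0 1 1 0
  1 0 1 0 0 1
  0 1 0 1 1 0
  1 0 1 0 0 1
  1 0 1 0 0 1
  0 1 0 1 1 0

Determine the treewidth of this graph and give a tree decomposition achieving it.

The largest bag has 4 vertices, giving width 3; this decomposition certifies tw(G) ≤ 3. For the lower bound: the 4 vertex sets {1,4}, {5,6}, {2}, {3} are disjoint, each induces a connected subgraph, and every pair is joined by at least one edge of G. Contracting each set to a single vertex therefore yields K_{4} as a minor, and since treewidth is minor-monotone, tw(G) ≥ tw(K_{4}) = 3. Combining the bounds, tw(G) = 3.

Treewidth 3.
Bags: B1 = {1, 2, 4, 5}  B2 = {2, 4, 5, 6}  B3 = {2, 3, 4, 5}
Tree: B1–B2, B2–B3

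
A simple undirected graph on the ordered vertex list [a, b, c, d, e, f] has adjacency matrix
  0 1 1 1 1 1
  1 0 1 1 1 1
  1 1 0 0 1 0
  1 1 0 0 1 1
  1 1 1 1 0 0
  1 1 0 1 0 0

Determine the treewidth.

3

A width-3 tree decomposition is:
Bags: B1 = {a, b, c, e}  B2 = {a, b, d, e}  B3 = {a, b, d, f}
Tree: B1–B2, B2–B3
Every bag has size at most 4, so the width is 4 − 1 = 3 and tw(G) ≤ 3. Conversely, {a, b, d, e} is a clique of size 4, and the vertices of any clique must share a bag in every tree decomposition; so some bag has ≥ 4 vertices and tw(G) ≥ 3. The upper and lower bounds meet at 3, so that is the treewidth.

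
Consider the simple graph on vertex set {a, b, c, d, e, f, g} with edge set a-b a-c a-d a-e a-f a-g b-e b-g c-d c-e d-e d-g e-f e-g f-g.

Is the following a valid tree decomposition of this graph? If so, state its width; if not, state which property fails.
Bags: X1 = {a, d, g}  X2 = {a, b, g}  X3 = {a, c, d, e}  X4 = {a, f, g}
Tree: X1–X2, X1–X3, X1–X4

A tree decomposition must satisfy three properties: every vertex lies in some bag; for every edge, both endpoints lie together in some bag; and for every vertex, the bags containing it form a connected subtree. Here edge (e,g) lies in no bag, so the decomposition is invalid.

No — edge (e,g) lies in no bag.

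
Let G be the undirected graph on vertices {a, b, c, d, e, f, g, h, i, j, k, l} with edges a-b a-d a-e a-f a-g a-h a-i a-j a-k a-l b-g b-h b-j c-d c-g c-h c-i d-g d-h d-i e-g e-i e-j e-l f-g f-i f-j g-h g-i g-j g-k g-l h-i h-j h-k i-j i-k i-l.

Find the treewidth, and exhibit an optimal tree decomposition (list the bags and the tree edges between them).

The largest bag has 5 vertices, giving width 4; this decomposition certifies tw(G) ≤ 4. Conversely, {a, b, g, h, j} is a clique of size 5, and the vertices of any clique must share a bag in every tree decomposition; so some bag has ≥ 5 vertices and tw(G) ≥ 4. Combining the bounds, tw(G) = 4.

Treewidth 4.
Bags: B1 = {a, e, g, i, l}  B2 = {a, e, g, i, j}  B3 = {a, g, h, i, j}  B4 = {a, b, g, h, j}  B5 = {a, g, h, i, k}  B6 = {a, f, g, i, j}  B7 = {a, d, g, h, i}  B8 = {c, d, g, h, i}
Tree: B1–B2, B2–B3, B3–B4, B3–B5, B3–B6, B5–B7, B7–B8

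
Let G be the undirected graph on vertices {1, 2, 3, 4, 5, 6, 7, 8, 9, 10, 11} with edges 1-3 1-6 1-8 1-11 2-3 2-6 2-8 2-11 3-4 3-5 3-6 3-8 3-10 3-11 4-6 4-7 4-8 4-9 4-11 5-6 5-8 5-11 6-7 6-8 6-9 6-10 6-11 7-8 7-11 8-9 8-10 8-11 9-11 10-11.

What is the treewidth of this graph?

4

A width-4 tree decomposition is:
Bags: B1 = {3, 4, 6, 8, 11}  B2 = {3, 6, 8, 10, 11}  B3 = {2, 3, 6, 8, 11}  B4 = {1, 3, 6, 8, 11}  B5 = {4, 6, 7, 8, 11}  B6 = {4, 6, 8, 9, 11}  B7 = {3, 5, 6, 8, 11}
Tree: B1–B2, B2–B3, B3–B4, B1–B5, B1–B6, B2–B7
Each bag holds 5 vertices, so the decomposition has width 4, which upper-bounds the treewidth. On the other hand G contains the 5-clique {4, 6, 8, 9, 11}. A clique must lie in a single bag of any decomposition, so no decomposition can have width below 4. Therefore the treewidth is 4.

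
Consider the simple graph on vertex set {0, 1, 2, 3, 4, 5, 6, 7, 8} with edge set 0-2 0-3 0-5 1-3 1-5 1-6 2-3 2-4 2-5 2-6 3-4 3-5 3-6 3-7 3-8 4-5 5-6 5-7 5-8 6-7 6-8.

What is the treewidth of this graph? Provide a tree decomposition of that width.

Each bag holds 4 vertices, so the decomposition has width 3, which upper-bounds the treewidth. On the other hand G contains the 4-clique {0, 2, 3, 5}. A clique must lie in a single bag of any decomposition, so no decomposition can have width below 3. Therefore the treewidth is 3.

Treewidth 3.
One optimal decomposition is:
Bags: B1 = {3, 5, 6, 7}  B2 = {2, 3, 5, 6}  B3 = {3, 5, 6, 8}  B4 = {0, 2, 3, 5}  B5 = {2, 3, 4, 5}  B6 = {1, 3, 5, 6}
Tree: B1–B2, B1–B3, B2–B4, B4–B5, B2–B6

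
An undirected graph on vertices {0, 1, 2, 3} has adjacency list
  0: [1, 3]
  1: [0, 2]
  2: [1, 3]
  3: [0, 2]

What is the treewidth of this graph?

2

A width-2 tree decomposition is:
Bags: B1 = {0, 1, 3}  B2 = {1, 2, 3}
Tree: B1–B2
Each bag holds 3 vertices, so the decomposition has width 2, which upper-bounds the treewidth. Since 1–0–3–2–1 is a cycle in G, G is not acyclic. Forests are exactly the graphs of treewidth ≤ 1, so tw(G) ≥ 2. Hence tw(G) = 2 exactly.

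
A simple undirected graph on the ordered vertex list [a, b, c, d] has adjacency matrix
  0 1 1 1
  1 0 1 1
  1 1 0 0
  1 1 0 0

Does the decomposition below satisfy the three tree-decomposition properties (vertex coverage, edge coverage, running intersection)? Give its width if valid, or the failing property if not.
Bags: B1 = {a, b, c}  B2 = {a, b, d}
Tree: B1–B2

Yes; width 2.

Checking the three conditions: (i) the bags cover all of {a, b, c, d}; (ii) for each edge, some bag contains both endpoints; (iii) the bags containing any fixed vertex form a subtree. All hold, so the decomposition is valid with width 3 − 1 = 2.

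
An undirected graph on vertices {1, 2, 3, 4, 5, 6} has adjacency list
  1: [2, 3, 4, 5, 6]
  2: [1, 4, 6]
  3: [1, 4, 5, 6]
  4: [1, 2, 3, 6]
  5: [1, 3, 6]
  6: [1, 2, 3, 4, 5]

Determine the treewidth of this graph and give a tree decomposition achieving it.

Treewidth 3.
Bags: B1 = {1, 3, 5, 6}  B2 = {1, 3, 4, 6}  B3 = {1, 2, 4, 6}
Tree: B1–B2, B2–B3

The largest bag has 4 vertices, giving width 3; this decomposition certifies tw(G) ≤ 3. For the lower bound, the 4 vertices {1, 2, 4, 6} are pairwise adjacent, and any tree decomposition puts a clique entirely inside one bag — forcing width ≥ 3. The upper and lower bounds meet at 3, so that is the treewidth.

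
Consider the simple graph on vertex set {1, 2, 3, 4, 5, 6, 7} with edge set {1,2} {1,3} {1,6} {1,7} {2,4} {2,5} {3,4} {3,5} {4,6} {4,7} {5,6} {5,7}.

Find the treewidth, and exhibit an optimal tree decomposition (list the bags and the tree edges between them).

The largest bag has 4 vertices, giving width 3; this decomposition certifies tw(G) ≤ 3. For the lower bound: the 4 vertex sets {2,4}, {5,7}, {1}, {3} are disjoint, each induces a connected subgraph, and every pair is joined by at least one edge of G. Contracting each set to a single vertex therefore yields K_{4} as a minor, and since treewidth is minor-monotone, tw(G) ≥ tw(K_{4}) = 3. Therefore the treewidth is 3.

Treewidth 3.
Bags: B1 = {1, 2, 4, 5}  B2 = {1, 4, 5, 7}  B3 = {1, 3, 4, 5}  B4 = {1, 4, 5, 6}
Tree: B1–B2, B2–B3, B3–B4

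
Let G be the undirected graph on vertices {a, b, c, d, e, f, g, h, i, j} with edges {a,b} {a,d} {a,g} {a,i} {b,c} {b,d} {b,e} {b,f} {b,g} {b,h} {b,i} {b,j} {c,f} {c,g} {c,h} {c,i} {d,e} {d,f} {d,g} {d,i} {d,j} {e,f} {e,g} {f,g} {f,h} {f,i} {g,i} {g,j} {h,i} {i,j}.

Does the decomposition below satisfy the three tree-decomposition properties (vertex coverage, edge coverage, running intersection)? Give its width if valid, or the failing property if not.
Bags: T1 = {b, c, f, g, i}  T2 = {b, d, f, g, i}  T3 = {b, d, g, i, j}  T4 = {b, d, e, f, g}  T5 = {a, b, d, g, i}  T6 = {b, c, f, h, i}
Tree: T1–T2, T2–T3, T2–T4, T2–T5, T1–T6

Yes; width 4.

Checking the three conditions: (i) the bags cover all of {a, b, c, d, e, f, g, h, i, j}; (ii) for each edge, some bag contains both endpoints; (iii) the bags containing any fixed vertex form a subtree. All hold, so the decomposition is valid with width 5 − 1 = 4.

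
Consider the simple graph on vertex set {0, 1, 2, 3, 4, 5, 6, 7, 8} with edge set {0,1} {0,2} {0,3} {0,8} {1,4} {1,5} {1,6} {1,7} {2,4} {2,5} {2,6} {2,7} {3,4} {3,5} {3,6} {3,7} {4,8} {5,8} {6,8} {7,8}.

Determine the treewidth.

4

A width-4 tree decomposition is:
Bags: B1 = {1, 2, 3, 7, 8}  B2 = {0, 1, 2, 3, 8}  B3 = {1, 2, 3, 4, 8}  B4 = {1, 2, 3, 5, 8}  B5 = {1, 2, 3, 6, 8}
Tree: B1–B2, B2–B3, B3–B4, B4–B5
Every bag has size at most 5, so the width is 5 − 1 = 4 and tw(G) ≤ 4. For the lower bound: the 5 vertex sets {2,7}, {0,8}, {3,4}, {1}, {5} are disjoint, each induces a connected subgraph, and every pair is joined by at least one edge of G. Contracting each set to a single vertex therefore yields K_{5} as a minor, and since treewidth is minor-monotone, tw(G) ≥ tw(K_{5}) = 4. Therefore the treewidth is 4.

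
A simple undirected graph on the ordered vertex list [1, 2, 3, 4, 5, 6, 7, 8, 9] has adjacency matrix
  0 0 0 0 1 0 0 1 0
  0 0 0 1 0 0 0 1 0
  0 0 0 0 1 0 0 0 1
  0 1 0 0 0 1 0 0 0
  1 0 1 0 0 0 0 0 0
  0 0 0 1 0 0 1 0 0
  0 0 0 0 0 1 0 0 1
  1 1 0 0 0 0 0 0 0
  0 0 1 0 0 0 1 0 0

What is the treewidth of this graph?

A width-2 tree decomposition is:
Bags: B1 = {3, 5, 9}  B2 = {5, 7, 9}  B3 = {5, 6, 7}  B4 = {4, 5, 6}  B5 = {2, 4, 5}  B6 = {2, 5, 8}  B7 = {1, 5, 8}
Tree: B1–B2, B2–B3, B3–B4, B4–B5, B5–B6, B6–B7
Every bag has size at most 3, so the width is 3 − 1 = 2 and tw(G) ≤ 2. For the lower bound, G contains the cycle 5–3–9–7–6–4–2–8–1–5, so G is not a forest; only forests have treewidth ≤ 1, hence tw(G) ≥ 2. Therefore the treewidth is 2.

2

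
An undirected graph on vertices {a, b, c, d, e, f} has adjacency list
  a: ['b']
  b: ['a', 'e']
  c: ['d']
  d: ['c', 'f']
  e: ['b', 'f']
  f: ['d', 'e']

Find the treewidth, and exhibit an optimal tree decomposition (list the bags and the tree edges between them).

Every bag has size at most 2, so the width is 2 − 1 = 1 and tw(G) ≤ 1. G has an edge, so its treewidth is at least 1. Combining the bounds, tw(G) = 1.

Treewidth 1.
One such decomposition:
Bags: B1 = {c, d}  B2 = {d, f}  B3 = {e, f}  B4 = {b, e}  B5 = {a, b}
Tree: B1–B2, B2–B3, B3–B4, B4–B5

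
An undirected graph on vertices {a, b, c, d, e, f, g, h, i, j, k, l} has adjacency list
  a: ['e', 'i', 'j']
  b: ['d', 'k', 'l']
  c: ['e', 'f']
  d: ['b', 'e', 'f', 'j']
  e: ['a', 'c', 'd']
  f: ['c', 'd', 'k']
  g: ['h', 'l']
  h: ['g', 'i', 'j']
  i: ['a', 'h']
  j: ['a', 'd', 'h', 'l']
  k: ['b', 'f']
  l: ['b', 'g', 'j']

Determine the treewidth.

3

A width-3 tree decomposition is:
Bags: B1 = {b, c, f, k}  B2 = {b, c, d, f}  B3 = {b, c, d, e}  B4 = {b, d, e, l}  B5 = {d, e, j, l}  B6 = {a, e, j, l}  B7 = {a, g, j, l}  B8 = {a, g, h, j}  B9 = {a, g, h, i}
Tree: B1–B2, B2–B3, B3–B4, B4–B5, B5–B6, B6–B7, B7–B8, B8–B9
Each bag holds 4 vertices, so the decomposition has width 3, which upper-bounds the treewidth. For the lower bound: the 4 vertex sets {c,f,k}, {b}, {d}, {a,e,j,l} are disjoint, each induces a connected subgraph, and every pair is joined by at least one edge of G. Contracting each set to a single vertex therefore yields K_{4} as a minor, and since treewidth is minor-monotone, tw(G) ≥ tw(K_{4}) = 3. The upper and lower bounds meet at 3, so that is the treewidth.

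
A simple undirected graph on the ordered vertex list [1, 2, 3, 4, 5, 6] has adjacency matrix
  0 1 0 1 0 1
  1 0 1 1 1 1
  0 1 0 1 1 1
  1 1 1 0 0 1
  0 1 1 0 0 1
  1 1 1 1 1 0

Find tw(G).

3

A width-3 tree decomposition is:
Bags: B1 = {2, 3, 5, 6}  B2 = {2, 3, 4, 6}  B3 = {1, 2, 4, 6}
Tree: B1–B2, B2–B3
Each bag holds 4 vertices, so the decomposition has width 3, which upper-bounds the treewidth. On the other hand G contains the 4-clique {1, 2, 4, 6}. A clique must lie in a single bag of any decomposition, so no decomposition can have width below 3. The upper and lower bounds meet at 3, so that is the treewidth.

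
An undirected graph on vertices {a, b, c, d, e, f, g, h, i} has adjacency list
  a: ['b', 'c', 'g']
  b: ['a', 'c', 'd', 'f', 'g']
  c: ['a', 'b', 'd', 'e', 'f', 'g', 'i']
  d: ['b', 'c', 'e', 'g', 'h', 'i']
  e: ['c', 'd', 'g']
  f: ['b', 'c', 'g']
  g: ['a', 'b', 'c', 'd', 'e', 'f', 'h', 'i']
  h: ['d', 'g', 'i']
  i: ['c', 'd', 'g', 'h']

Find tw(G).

3

A width-3 tree decomposition is:
Bags: B1 = {c, d, g, i}  B2 = {b, c, d, g}  B3 = {a, b, c, g}  B4 = {d, g, h, i}  B5 = {b, c, f, g}  B6 = {c, d, e, g}
Tree: B1–B2, B2–B3, B1–B4, B3–B5, B2–B6
Each bag holds 4 vertices, so the decomposition has width 3, which upper-bounds the treewidth. Conversely, {d, g, h, i} is a clique of size 4, and the vertices of any clique must share a bag in every tree decomposition; so some bag has ≥ 4 vertices and tw(G) ≥ 3. Therefore the treewidth is 3.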